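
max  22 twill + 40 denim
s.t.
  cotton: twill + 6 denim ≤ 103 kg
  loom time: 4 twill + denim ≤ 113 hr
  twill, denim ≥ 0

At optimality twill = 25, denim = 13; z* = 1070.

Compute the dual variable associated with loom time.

Both cotton and loom time are binding at x*.
From A_Bᵀ y = c: 1·y_cotton + 4·y_loom time = 22; 6·y_cotton + 1·y_loom time = 40.
Solving: y_cotton = 6, y_loom time = 4.
Shadow price of loom time = 4.

4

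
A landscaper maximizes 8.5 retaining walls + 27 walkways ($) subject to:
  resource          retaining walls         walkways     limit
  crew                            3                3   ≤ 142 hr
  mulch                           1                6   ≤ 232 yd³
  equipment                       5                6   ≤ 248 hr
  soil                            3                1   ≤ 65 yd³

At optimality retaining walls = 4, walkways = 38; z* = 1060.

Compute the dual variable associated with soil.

0

At the optimum: crew uses 126 of 142 (slack = 16); mulch uses 232 of 232 (binding); equipment uses 248 of 248 (binding); soil uses 50 of 65 (slack = 15).
Since crew, soil are not tight, their duals are 0.
The binding rows give the dual system: 1·y_mulch + 5·y_equipment = 8.5 and 6·y_mulch + 6·y_equipment = 27.
This yields shadow prices y_mulch = 3.5, y_equipment = 1.
Shadow price of soil = 0.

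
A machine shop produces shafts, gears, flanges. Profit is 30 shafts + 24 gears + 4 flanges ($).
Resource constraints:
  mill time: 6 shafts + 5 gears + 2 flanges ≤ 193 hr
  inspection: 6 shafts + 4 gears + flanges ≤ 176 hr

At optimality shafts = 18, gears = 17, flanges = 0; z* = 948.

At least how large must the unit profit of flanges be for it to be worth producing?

Check each constraint at x*: mill time 193/193 (tight); inspection 176/176 (tight).
The binding rows give the dual system: 6·y_mill time + 6·y_inspection = 30 and 5·y_mill time + 4·y_inspection = 24.
This yields shadow prices y_mill time = 4, y_inspection = 1.
flanges enters the basis when its profit ≥ yᵀa₃ = 4·2 + 1·1 = 9.

9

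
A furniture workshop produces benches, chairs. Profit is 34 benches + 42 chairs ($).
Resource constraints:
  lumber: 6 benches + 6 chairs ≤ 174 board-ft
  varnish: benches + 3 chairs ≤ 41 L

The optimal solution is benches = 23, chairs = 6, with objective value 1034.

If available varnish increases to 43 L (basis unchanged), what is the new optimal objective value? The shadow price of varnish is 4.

Δb = 2, so new z* = 1034 + (4)·(2) = 1034 + 8 = 1042.

1042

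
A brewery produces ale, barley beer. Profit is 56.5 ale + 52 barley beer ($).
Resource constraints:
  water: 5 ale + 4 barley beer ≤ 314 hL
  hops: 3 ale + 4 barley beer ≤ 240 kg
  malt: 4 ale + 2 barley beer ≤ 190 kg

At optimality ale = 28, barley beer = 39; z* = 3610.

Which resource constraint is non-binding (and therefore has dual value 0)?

water

water: 296/314 (slack 18)
hops: 240/240 (binding)
malt: 190/190 (binding)
By complementary slackness, a constraint with positive slack has shadow price 0 → water.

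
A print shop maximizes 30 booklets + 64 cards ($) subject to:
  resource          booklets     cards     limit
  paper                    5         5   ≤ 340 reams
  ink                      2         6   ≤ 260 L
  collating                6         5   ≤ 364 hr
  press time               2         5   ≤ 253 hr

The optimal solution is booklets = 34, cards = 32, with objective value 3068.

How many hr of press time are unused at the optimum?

25

press time used = 2·34 + 5·32 = 228; slack = 253 − 228 = 25.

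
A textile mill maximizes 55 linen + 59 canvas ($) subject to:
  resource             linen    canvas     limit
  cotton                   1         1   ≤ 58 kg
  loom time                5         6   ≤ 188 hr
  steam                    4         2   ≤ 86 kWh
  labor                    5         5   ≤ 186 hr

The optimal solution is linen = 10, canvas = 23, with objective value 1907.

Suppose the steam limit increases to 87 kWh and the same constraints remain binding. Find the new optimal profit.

1909.5

Binding: loom time and steam. Non-binding: cotton (25 unused), labor (21 unused).
By complementary slackness, y = 0 for the non-binding constraints.
The binding rows give the dual system: 5·y_loom time + 4·y_steam = 55 and 6·y_loom time + 2·y_steam = 59.
This yields shadow prices y_loom time = 9, y_steam = 2.5.
Δz = y_steam·Δb = 2.5 × (1) = 2.5, so new z* = 1907 + 2.5 = 1909.5.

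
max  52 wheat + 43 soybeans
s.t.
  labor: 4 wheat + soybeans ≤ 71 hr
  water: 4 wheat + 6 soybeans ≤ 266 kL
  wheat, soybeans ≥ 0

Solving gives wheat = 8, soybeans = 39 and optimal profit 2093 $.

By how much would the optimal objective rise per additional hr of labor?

Both labor and water are binding at x*.
The binding rows give the dual system: 4·y_labor + 4·y_water = 52 and 1·y_labor + 6·y_water = 43.
Solving: y_labor = 7, y_water = 6.
Shadow price of labor = 7.

7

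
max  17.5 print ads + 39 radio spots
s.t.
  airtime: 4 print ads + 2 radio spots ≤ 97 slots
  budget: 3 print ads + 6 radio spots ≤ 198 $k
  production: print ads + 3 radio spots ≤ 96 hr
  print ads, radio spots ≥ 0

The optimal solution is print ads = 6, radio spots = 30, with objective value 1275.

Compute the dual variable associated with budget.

4.5

At the optimum: airtime uses 84 of 97 (slack = 13); budget uses 198 of 198 (binding); production uses 96 of 96 (binding).
Slack constraints have shadow price 0 (complementary slackness).
The binding rows give the dual system: 3·y_budget + 1·y_production = 17.5 and 6·y_budget + 3·y_production = 39.
→ y_budget = 4.5 and y_production = 4.
Shadow price of budget = 4.5.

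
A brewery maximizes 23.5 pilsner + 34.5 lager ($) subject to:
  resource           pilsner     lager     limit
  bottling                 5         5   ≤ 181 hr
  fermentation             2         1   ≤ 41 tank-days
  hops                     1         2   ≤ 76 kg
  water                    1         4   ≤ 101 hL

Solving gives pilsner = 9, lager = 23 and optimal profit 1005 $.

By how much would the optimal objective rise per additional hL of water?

6.5

Binding: fermentation and water. Non-binding: bottling (21 unused), hops (21 unused).
Since bottling, hops are not tight, their duals are 0.
Dual feasibility on the basic columns requires 2·y_fermentation + 1·y_water = 23.5, 1·y_fermentation + 4·y_water = 34.5.
→ y_fermentation = 8.5 and y_water = 6.5.
Shadow price of water = 6.5.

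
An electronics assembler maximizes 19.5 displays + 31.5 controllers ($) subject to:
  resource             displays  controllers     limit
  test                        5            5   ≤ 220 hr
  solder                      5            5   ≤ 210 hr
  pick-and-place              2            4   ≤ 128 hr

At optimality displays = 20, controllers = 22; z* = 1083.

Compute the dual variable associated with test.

Check each constraint at x*: test 210/220 (slack 10); solder 210/210 (tight); pick-and-place 128/128 (tight).
Since test is not tight, its dual is 0.
Dual feasibility on the basic columns requires 5·y_solder + 2·y_pick-and-place = 19.5, 5·y_solder + 4·y_pick-and-place = 31.5.
→ y_solder = 1.5 and y_pick-and-place = 6.
Shadow price of test = 0.

0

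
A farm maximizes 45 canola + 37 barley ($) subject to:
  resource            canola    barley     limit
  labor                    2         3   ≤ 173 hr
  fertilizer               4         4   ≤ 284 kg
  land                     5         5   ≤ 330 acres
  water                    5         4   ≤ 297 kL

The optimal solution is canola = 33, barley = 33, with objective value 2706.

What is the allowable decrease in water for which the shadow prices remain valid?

8

Binding constraints: land, water. The basis is B = [[5,5],[5,4]] with det -5.
Per unit decrease in water, x* moves by d = (-1, 1).
The basis stays optimal until labor becomes binding; allowable decrease = 8 kL.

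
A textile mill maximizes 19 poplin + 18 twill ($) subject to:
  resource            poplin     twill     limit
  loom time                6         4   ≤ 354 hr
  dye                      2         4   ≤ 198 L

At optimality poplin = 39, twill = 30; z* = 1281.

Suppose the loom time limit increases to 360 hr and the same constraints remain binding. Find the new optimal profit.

1296

Check each constraint at x*: loom time 354/354 (tight); dye 198/198 (tight).
Dual feasibility on the basic columns requires 6·y_loom time + 2·y_dye = 19, 4·y_loom time + 4·y_dye = 18.
→ y_loom time = 2.5 and y_dye = 2.
Δz = y_loom time·Δb = 2.5 × (6) = 15, so new z* = 1281 + 15 = 1296.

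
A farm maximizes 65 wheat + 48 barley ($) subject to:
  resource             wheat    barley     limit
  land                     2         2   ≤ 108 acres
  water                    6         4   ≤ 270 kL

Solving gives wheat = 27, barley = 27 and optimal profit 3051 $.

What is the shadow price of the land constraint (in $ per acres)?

7

At the optimum: land uses 108 of 108 (binding); water uses 270 of 270 (binding).
From A_Bᵀ y = c: 2·y_land + 6·y_water = 65; 2·y_land + 4·y_water = 48.
This yields shadow prices y_land = 7, y_water = 8.5.
Shadow price of land = 7.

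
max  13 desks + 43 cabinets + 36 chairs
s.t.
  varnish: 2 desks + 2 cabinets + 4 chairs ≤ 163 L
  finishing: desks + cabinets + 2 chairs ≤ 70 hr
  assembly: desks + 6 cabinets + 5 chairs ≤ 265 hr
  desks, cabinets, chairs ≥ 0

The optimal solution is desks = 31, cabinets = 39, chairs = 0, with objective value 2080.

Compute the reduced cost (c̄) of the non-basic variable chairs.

-8

At the optimum: varnish uses 140 of 163 (slack = 23); finishing uses 70 of 70 (binding); assembly uses 265 of 265 (binding).
Since varnish is not tight, its dual is 0.
From A_Bᵀ y = c: 1·y_finishing + 1·y_assembly = 13; 1·y_finishing + 6·y_assembly = 43.
→ y_finishing = 7 and y_assembly = 6.
Reduced cost of chairs: c₃ − yᵀa₃ = 36 − (7·2 + 6·5) = 36 − 44 = -8.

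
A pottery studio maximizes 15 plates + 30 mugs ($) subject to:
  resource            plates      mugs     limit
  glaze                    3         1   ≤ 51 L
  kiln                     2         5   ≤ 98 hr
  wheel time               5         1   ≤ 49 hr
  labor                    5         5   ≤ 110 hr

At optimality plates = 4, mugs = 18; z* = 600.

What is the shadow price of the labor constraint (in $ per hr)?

1

Binding: kiln and labor. Non-binding: glaze (21 unused), wheel time (11 unused).
Since glaze, wheel time are not tight, their duals are 0.
From A_Bᵀ y = c: 2·y_kiln + 5·y_labor = 15; 5·y_kiln + 5·y_labor = 30.
→ y_kiln = 5 and y_labor = 1.
Shadow price of labor = 1.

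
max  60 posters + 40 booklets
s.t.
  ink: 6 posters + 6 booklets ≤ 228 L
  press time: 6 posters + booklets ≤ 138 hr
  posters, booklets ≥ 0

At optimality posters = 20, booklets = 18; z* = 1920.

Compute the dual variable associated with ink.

Both ink and press time are binding at x*.
Dual feasibility on the basic columns requires 6·y_ink + 6·y_press time = 60, 6·y_ink + 1·y_press time = 40.
This yields shadow prices y_ink = 6, y_press time = 4.
Shadow price of ink = 6.

6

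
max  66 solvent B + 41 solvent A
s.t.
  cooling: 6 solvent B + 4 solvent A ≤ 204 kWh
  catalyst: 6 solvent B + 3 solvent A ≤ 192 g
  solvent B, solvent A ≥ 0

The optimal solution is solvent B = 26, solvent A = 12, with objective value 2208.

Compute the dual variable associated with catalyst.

3

At the optimum: cooling uses 204 of 204 (binding); catalyst uses 192 of 192 (binding).
The binding rows give the dual system: 6·y_cooling + 6·y_catalyst = 66 and 4·y_cooling + 3·y_catalyst = 41.
→ y_cooling = 8 and y_catalyst = 3.
Shadow price of catalyst = 3.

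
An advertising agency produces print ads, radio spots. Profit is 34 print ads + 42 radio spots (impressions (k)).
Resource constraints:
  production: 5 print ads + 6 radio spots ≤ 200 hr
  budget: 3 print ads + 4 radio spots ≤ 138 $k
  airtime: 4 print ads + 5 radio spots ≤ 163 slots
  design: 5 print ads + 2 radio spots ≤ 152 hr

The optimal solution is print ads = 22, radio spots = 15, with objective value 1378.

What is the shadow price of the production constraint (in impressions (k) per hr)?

2

Check each constraint at x*: production 200/200 (tight); budget 126/138 (slack 12); airtime 163/163 (tight); design 140/152 (slack 12).
Slack constraints have shadow price 0 (complementary slackness).
The binding rows give the dual system: 5·y_production + 4·y_airtime = 34 and 6·y_production + 5·y_airtime = 42.
→ y_production = 2 and y_airtime = 6.
Shadow price of production = 2.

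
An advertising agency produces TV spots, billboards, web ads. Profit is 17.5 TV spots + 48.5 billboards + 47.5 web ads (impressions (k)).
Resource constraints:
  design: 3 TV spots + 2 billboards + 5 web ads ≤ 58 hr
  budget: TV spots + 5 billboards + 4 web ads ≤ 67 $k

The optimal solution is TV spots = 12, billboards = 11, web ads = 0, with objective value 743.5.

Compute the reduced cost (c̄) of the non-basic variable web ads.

At the optimum: design uses 58 of 58 (binding); budget uses 67 of 67 (binding).
From A_Bᵀ y = c: 3·y_design + 1·y_budget = 17.5; 2·y_design + 5·y_budget = 48.5.
Solving: y_design = 3, y_budget = 8.5.
Reduced cost of web ads: c₃ − yᵀa₃ = 47.5 − (3·5 + 8.5·4) = 47.5 − 49 = -1.5.

-1.5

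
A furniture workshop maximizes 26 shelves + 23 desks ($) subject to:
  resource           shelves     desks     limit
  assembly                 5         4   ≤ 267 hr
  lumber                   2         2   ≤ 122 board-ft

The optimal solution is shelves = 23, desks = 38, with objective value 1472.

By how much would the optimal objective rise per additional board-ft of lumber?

At the optimum: assembly uses 267 of 267 (binding); lumber uses 122 of 122 (binding).
The binding rows give the dual system: 5·y_assembly + 2·y_lumber = 26 and 4·y_assembly + 2·y_lumber = 23.
Solving: y_assembly = 3, y_lumber = 5.5.
Shadow price of lumber = 5.5.

5.5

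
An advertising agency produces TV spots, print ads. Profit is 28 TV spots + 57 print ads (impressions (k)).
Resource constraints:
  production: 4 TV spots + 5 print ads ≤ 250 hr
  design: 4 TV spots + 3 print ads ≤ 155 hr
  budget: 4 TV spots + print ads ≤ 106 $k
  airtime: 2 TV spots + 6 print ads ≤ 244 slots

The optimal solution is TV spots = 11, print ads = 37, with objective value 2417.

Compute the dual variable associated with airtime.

8

Check each constraint at x*: production 229/250 (slack 21); design 155/155 (tight); budget 81/106 (slack 25); airtime 244/244 (tight).
By complementary slackness, y = 0 for the non-binding constraints.
The binding rows give the dual system: 4·y_design + 2·y_airtime = 28 and 3·y_design + 6·y_airtime = 57.
→ y_design = 3 and y_airtime = 8.
Shadow price of airtime = 8.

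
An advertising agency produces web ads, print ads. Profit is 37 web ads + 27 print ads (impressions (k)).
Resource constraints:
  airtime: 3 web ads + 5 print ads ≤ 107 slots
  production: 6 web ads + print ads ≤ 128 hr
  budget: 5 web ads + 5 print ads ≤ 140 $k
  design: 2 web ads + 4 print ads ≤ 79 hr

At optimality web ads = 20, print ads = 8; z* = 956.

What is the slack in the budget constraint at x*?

budget used = 5·20 + 5·8 = 140; slack = 140 − 140 = 0.

0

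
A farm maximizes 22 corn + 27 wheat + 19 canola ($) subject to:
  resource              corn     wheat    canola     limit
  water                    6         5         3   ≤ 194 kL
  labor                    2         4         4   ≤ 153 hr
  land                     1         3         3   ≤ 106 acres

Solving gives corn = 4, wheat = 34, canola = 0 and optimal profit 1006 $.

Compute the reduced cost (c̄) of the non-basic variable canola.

-2

At the optimum: water uses 194 of 194 (binding); labor uses 144 of 153 (slack = 9); land uses 106 of 106 (binding).
Since labor is not tight, its dual is 0.
The binding rows give the dual system: 6·y_water + 1·y_land = 22 and 5·y_water + 3·y_land = 27.
This yields shadow prices y_water = 3, y_land = 4.
Reduced cost of canola: c₃ − yᵀa₃ = 19 − (3·3 + 4·3) = 19 − 21 = -2.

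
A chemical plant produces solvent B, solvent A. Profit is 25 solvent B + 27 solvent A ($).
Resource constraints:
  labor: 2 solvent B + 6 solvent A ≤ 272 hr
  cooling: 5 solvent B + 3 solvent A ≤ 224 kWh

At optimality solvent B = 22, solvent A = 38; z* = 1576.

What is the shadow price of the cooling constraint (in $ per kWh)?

Check each constraint at x*: labor 272/272 (tight); cooling 224/224 (tight).
The binding rows give the dual system: 2·y_labor + 5·y_cooling = 25 and 6·y_labor + 3·y_cooling = 27.
→ y_labor = 2.5 and y_cooling = 4.
Shadow price of cooling = 4.

4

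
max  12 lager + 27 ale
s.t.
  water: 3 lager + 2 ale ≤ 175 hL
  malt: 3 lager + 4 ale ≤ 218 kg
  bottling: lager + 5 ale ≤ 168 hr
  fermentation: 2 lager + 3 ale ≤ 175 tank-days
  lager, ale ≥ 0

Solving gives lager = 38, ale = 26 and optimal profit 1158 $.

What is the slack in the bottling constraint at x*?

0

bottling used = 1·38 + 5·26 = 168; slack = 168 − 168 = 0.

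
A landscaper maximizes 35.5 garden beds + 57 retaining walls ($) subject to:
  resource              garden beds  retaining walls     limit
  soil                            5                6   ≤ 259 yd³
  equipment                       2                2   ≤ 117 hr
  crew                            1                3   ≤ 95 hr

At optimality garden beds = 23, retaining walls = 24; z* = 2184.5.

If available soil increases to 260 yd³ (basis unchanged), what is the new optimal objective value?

At the optimum: soil uses 259 of 259 (binding); equipment uses 94 of 117 (slack = 23); crew uses 95 of 95 (binding).
Since equipment is not tight, its dual is 0.
Dual feasibility on the basic columns requires 5·y_soil + 1·y_crew = 35.5, 6·y_soil + 3·y_crew = 57.
This yields shadow prices y_soil = 5.5, y_crew = 8.
Δz = y_soil·Δb = 5.5 × (1) = 5.5, so new z* = 2184.5 + 5.5 = 2190.

2190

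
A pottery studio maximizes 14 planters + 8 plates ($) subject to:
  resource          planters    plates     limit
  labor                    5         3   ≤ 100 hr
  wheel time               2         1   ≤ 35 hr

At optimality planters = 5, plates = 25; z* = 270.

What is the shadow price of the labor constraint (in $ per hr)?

Check each constraint at x*: labor 100/100 (tight); wheel time 35/35 (tight).
From A_Bᵀ y = c: 5·y_labor + 2·y_wheel time = 14; 3·y_labor + 1·y_wheel time = 8.
→ y_labor = 2 and y_wheel time = 2.
Shadow price of labor = 2.

2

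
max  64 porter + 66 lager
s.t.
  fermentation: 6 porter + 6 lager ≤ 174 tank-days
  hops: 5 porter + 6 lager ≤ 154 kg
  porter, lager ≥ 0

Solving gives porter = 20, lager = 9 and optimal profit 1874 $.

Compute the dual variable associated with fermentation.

Both fermentation and hops are binding at x*.
Dual feasibility on the basic columns requires 6·y_fermentation + 5·y_hops = 64, 6·y_fermentation + 6·y_hops = 66.
→ y_fermentation = 9 and y_hops = 2.
Shadow price of fermentation = 9.

9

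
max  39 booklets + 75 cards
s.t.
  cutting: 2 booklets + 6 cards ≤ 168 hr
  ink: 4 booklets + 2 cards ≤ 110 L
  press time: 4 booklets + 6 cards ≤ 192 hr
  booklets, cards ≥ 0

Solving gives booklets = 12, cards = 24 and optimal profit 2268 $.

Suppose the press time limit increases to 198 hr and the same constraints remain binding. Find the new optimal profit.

2310

At the optimum: cutting uses 168 of 168 (binding); ink uses 96 of 110 (slack = 14); press time uses 192 of 192 (binding).
Since ink is not tight, its dual is 0.
The binding rows give the dual system: 2·y_cutting + 4·y_press time = 39 and 6·y_cutting + 6·y_press time = 75.
This yields shadow prices y_cutting = 5.5, y_press time = 7.
Δz = y_press time·Δb = 7 × (6) = 42, so new z* = 2268 + 42 = 2310.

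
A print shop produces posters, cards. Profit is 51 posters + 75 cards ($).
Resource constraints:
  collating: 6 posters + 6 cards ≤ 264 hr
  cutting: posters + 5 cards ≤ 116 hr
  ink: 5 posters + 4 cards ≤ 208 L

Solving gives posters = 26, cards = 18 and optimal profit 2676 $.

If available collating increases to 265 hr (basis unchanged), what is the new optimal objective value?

2683.5

At the optimum: collating uses 264 of 264 (binding); cutting uses 116 of 116 (binding); ink uses 202 of 208 (slack = 6).
By complementary slackness, y = 0 for the non-binding constraint.
From A_Bᵀ y = c: 6·y_collating + 1·y_cutting = 51; 6·y_collating + 5·y_cutting = 75.
→ y_collating = 7.5 and y_cutting = 6.
Δz = y_collating·Δb = 7.5 × (1) = 7.5, so new z* = 2676 + 7.5 = 2683.5.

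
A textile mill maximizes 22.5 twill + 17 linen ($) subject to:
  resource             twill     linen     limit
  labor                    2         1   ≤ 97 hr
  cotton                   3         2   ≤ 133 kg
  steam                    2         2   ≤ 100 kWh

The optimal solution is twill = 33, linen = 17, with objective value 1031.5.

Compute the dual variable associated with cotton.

At the optimum: labor uses 83 of 97 (slack = 14); cotton uses 133 of 133 (binding); steam uses 100 of 100 (binding).
Since labor is not tight, its dual is 0.
From A_Bᵀ y = c: 3·y_cotton + 2·y_steam = 22.5; 2·y_cotton + 2·y_steam = 17.
This yields shadow prices y_cotton = 5.5, y_steam = 3.
Shadow price of cotton = 5.5.

5.5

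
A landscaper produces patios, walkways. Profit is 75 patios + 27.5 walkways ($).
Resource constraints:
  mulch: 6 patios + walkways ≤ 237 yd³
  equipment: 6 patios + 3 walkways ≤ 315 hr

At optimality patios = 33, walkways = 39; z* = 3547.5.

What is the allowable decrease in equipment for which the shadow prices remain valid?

78

Binding constraints: mulch, equipment. The basis is B = [[6,1],[6,3]] with det 12.
Per unit decrease in equipment, x* moves by d = (0.0833, -0.5).
The basis stays optimal until walkways reaches 0; allowable decrease = 78 hr.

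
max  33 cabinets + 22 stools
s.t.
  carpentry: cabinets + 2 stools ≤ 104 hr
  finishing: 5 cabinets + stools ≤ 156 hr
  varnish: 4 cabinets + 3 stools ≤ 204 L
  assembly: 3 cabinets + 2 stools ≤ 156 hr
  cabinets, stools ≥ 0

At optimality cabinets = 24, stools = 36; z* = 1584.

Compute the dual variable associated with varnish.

Binding: finishing and varnish. Non-binding: carpentry (8 unused), assembly (12 unused).
Slack constraints have shadow price 0 (complementary slackness).
From A_Bᵀ y = c: 5·y_finishing + 4·y_varnish = 33; 1·y_finishing + 3·y_varnish = 22.
Solving: y_finishing = 1, y_varnish = 7.
Shadow price of varnish = 7.

7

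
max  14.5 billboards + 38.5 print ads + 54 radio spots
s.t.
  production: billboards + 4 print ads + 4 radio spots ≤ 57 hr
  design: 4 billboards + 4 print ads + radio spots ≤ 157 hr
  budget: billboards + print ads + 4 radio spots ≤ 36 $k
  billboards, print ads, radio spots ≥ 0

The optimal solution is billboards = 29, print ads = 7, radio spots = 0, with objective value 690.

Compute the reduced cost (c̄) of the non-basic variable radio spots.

-4

At the optimum: production uses 57 of 57 (binding); design uses 144 of 157 (slack = 13); budget uses 36 of 36 (binding).
Since design is not tight, its dual is 0.
Dual feasibility on the basic columns requires 1·y_production + 1·y_budget = 14.5, 4·y_production + 1·y_budget = 38.5.
→ y_production = 8 and y_budget = 6.5.
Reduced cost of radio spots: c₃ − yᵀa₃ = 54 − (8·4 + 6.5·4) = 54 − 58 = -4.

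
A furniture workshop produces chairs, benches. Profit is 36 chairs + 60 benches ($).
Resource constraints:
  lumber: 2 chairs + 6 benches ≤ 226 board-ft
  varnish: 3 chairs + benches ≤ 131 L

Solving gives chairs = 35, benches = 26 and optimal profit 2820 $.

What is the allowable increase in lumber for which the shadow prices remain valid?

Binding constraints: lumber, varnish. The basis is B = [[2,6],[3,1]] with det -16.
Per unit increase in lumber, x* moves by d = (-0.0625, 0.1875).
The basis stays optimal until chairs reaches 0; allowable increase = 560 board-ft.

560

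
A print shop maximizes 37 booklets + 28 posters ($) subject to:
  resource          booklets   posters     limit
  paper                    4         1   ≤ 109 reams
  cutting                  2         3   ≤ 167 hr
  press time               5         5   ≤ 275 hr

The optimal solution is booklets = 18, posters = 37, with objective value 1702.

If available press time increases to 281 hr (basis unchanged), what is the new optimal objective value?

At the optimum: paper uses 109 of 109 (binding); cutting uses 147 of 167 (slack = 20); press time uses 275 of 275 (binding).
Since cutting is not tight, its dual is 0.
Dual feasibility on the basic columns requires 4·y_paper + 5·y_press time = 37, 1·y_paper + 5·y_press time = 28.
→ y_paper = 3 and y_press time = 5.
Δz = y_press time·Δb = 5 × (6) = 30, so new z* = 1702 + 30 = 1732.

1732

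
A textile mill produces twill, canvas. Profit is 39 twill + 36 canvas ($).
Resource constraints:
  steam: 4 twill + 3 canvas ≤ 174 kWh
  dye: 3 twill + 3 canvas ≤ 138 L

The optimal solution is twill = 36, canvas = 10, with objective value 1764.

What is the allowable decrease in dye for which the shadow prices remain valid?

Binding constraints: steam, dye. The basis is B = [[4,3],[3,3]] with det 3.
Per unit decrease in dye, x* moves by d = (1, -1.3333).
The basis stays optimal until canvas reaches 0; allowable decrease = 7.5 L.

7.5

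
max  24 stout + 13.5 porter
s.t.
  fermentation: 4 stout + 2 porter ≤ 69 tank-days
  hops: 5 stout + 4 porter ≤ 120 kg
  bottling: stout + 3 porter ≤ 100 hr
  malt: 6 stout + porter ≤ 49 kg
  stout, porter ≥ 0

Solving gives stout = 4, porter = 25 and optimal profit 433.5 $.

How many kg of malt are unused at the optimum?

malt used = 6·4 + 1·25 = 49; slack = 49 − 49 = 0.

0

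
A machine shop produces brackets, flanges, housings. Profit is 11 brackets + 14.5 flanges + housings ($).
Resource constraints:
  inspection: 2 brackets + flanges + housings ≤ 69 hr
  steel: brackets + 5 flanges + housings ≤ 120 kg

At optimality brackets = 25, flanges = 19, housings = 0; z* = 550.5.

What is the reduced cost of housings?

Both inspection and steel are binding at x*.
From A_Bᵀ y = c: 2·y_inspection + 1·y_steel = 11; 1·y_inspection + 5·y_steel = 14.5.
Solving: y_inspection = 4.5, y_steel = 2.
Reduced cost of housings: c₃ − yᵀa₃ = 1 − (4.5·1 + 2·1) = 1 − 6.5 = -5.5.

-5.5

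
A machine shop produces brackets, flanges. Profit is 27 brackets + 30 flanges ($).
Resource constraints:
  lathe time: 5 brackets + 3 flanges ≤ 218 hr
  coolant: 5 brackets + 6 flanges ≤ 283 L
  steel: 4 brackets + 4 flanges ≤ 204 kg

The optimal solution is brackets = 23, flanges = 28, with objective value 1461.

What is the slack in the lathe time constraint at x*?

19

lathe time used = 5·23 + 3·28 = 199; slack = 218 − 199 = 19.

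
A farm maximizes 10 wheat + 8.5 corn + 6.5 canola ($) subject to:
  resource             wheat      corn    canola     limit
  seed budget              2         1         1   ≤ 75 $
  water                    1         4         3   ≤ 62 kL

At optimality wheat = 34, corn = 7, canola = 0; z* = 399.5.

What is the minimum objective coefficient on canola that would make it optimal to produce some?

At the optimum: seed budget uses 75 of 75 (binding); water uses 62 of 62 (binding).
Dual feasibility on the basic columns requires 2·y_seed budget + 1·y_water = 10, 1·y_seed budget + 4·y_water = 8.5.
This yields shadow prices y_seed budget = 4.5, y_water = 1.
canola enters the basis when its profit ≥ yᵀa₃ = 4.5·1 + 1·3 = 7.5.

7.5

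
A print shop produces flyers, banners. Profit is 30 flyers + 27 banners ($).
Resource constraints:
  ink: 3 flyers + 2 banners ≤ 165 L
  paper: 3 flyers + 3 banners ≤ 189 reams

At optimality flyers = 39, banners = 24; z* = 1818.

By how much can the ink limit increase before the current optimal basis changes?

Binding constraints: ink, paper. The basis is B = [[3,2],[3,3]] with det 3.
Per unit increase in ink, x* moves by d = (1, -1).
The basis stays optimal until banners reaches 0; allowable increase = 24 L.

24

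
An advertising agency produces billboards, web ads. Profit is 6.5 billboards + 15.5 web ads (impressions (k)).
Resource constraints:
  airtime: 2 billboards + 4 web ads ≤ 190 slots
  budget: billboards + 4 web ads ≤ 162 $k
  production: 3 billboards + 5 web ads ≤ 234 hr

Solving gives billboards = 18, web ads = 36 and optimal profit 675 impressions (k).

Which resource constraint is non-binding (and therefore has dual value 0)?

airtime: 180/190 (slack 10)
budget: 162/162 (binding)
production: 234/234 (binding)
By complementary slackness, a constraint with positive slack has shadow price 0 → airtime.

airtime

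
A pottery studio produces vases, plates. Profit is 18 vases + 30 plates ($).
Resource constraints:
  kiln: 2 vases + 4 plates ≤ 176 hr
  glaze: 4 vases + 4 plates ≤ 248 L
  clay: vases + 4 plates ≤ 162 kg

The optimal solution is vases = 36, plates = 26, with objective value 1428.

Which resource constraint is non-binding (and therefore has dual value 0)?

clay

kiln: 176/176 (binding)
glaze: 248/248 (binding)
clay: 140/162 (slack 22)
By complementary slackness, a constraint with positive slack has shadow price 0 → clay.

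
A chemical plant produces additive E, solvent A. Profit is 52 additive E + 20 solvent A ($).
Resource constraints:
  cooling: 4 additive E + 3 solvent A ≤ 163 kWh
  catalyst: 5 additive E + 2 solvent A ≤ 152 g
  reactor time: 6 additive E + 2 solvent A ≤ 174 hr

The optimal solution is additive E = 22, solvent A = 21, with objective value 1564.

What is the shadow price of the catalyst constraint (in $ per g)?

8

At the optimum: cooling uses 151 of 163 (slack = 12); catalyst uses 152 of 152 (binding); reactor time uses 174 of 174 (binding).
By complementary slackness, y = 0 for the non-binding constraint.
The binding rows give the dual system: 5·y_catalyst + 6·y_reactor time = 52 and 2·y_catalyst + 2·y_reactor time = 20.
This yields shadow prices y_catalyst = 8, y_reactor time = 2.
Shadow price of catalyst = 8.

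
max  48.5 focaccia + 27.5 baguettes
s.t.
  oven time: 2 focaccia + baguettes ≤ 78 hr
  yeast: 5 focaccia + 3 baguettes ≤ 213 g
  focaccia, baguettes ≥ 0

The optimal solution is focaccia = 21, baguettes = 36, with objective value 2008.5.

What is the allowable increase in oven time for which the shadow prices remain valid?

Binding constraints: oven time, yeast. The basis is B = [[2,1],[5,3]] with det 1.
Per unit increase in oven time, x* moves by d = (3, -5).
The basis stays optimal until baguettes reaches 0; allowable increase = 7.2 hr.

7.2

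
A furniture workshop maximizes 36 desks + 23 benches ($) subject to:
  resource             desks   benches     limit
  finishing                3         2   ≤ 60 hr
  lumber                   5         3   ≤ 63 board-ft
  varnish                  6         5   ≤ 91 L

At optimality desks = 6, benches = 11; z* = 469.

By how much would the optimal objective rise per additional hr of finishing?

0

At the optimum: finishing uses 40 of 60 (slack = 20); lumber uses 63 of 63 (binding); varnish uses 91 of 91 (binding).
Since finishing is not tight, its dual is 0.
Dual feasibility on the basic columns requires 5·y_lumber + 6·y_varnish = 36, 3·y_lumber + 5·y_varnish = 23.
→ y_lumber = 6 and y_varnish = 1.
Shadow price of finishing = 0.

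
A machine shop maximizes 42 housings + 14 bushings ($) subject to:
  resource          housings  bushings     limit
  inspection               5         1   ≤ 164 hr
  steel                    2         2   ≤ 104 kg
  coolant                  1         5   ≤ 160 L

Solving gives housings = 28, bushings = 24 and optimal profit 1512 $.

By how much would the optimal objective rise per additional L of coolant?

0

At the optimum: inspection uses 164 of 164 (binding); steel uses 104 of 104 (binding); coolant uses 148 of 160 (slack = 12).
Since coolant is not tight, its dual is 0.
From A_Bᵀ y = c: 5·y_inspection + 2·y_steel = 42; 1·y_inspection + 2·y_steel = 14.
→ y_inspection = 7 and y_steel = 3.5.
Shadow price of coolant = 0.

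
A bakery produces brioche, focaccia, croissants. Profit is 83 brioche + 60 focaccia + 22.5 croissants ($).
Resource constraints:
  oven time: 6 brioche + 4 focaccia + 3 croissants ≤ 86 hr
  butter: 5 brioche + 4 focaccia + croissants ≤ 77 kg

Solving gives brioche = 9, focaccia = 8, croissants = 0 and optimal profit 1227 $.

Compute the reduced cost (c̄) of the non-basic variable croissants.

At the optimum: oven time uses 86 of 86 (binding); butter uses 77 of 77 (binding).
The binding rows give the dual system: 6·y_oven time + 5·y_butter = 83 and 4·y_oven time + 4·y_butter = 60.
Solving: y_oven time = 8, y_butter = 7.
Reduced cost of croissants: c₃ − yᵀa₃ = 22.5 − (8·3 + 7·1) = 22.5 − 31 = -8.5.

-8.5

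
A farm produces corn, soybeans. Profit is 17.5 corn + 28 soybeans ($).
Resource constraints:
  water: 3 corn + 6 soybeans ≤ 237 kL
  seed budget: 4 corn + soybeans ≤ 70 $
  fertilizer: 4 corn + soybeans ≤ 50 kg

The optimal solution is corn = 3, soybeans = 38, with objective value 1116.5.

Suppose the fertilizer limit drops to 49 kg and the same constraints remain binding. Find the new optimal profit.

1115.5

At the optimum: water uses 237 of 237 (binding); seed budget uses 50 of 70 (slack = 20); fertilizer uses 50 of 50 (binding).
Since seed budget is not tight, its dual is 0.
From A_Bᵀ y = c: 3·y_water + 4·y_fertilizer = 17.5; 6·y_water + 1·y_fertilizer = 28.
→ y_water = 4.5 and y_fertilizer = 1.
Δz = y_fertilizer·Δb = 1 × (-1) = -1, so new z* = 1116.5 − 1 = 1115.5.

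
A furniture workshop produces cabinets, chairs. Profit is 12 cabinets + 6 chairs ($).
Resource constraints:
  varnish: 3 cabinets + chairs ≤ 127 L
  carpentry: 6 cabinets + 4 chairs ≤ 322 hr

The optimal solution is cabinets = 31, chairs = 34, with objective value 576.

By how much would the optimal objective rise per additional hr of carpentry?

Both varnish and carpentry are binding at x*.
From A_Bᵀ y = c: 3·y_varnish + 6·y_carpentry = 12; 1·y_varnish + 4·y_carpentry = 6.
This yields shadow prices y_varnish = 2, y_carpentry = 1.
Shadow price of carpentry = 1.

1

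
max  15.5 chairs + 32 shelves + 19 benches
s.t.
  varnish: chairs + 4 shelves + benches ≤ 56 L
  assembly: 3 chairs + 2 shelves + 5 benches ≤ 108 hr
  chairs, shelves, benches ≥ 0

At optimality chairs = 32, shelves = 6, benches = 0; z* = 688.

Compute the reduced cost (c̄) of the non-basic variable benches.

-2.5

At the optimum: varnish uses 56 of 56 (binding); assembly uses 108 of 108 (binding).
The binding rows give the dual system: 1·y_varnish + 3·y_assembly = 15.5 and 4·y_varnish + 2·y_assembly = 32.
Solving: y_varnish = 6.5, y_assembly = 3.
Reduced cost of benches: c₃ − yᵀa₃ = 19 − (6.5·1 + 3·5) = 19 − 21.5 = -2.5.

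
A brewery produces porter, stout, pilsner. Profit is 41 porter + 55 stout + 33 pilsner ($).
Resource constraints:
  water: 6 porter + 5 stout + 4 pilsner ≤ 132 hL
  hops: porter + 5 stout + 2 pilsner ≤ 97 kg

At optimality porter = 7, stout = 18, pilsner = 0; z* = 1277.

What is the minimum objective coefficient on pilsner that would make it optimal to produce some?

At the optimum: water uses 132 of 132 (binding); hops uses 97 of 97 (binding).
From A_Bᵀ y = c: 6·y_water + 1·y_hops = 41; 5·y_water + 5·y_hops = 55.
Solving: y_water = 6, y_hops = 5.
pilsner enters the basis when its profit ≥ yᵀa₃ = 6·4 + 5·2 = 34.

34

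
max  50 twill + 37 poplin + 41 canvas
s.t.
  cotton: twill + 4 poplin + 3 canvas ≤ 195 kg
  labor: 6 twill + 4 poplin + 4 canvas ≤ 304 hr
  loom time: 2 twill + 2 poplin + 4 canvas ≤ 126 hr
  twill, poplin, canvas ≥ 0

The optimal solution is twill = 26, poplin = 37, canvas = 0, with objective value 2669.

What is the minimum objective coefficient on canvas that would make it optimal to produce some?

48

Check each constraint at x*: cotton 174/195 (slack 21); labor 304/304 (tight); loom time 126/126 (tight).
Since cotton is not tight, its dual is 0.
The binding rows give the dual system: 6·y_labor + 2·y_loom time = 50 and 4·y_labor + 2·y_loom time = 37.
Solving: y_labor = 6.5, y_loom time = 5.5.
canvas enters the basis when its profit ≥ yᵀa₃ = 6.5·4 + 5.5·4 = 48.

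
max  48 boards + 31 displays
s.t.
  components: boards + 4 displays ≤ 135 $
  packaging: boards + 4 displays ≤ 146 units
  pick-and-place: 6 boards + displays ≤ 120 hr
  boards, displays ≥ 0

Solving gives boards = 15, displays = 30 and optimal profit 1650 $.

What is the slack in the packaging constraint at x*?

11

packaging used = 1·15 + 4·30 = 135; slack = 146 − 135 = 11.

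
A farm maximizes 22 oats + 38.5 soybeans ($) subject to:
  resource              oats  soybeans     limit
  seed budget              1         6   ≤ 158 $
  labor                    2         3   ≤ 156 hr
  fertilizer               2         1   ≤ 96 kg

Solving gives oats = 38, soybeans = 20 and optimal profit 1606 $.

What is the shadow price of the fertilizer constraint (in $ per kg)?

Binding: seed budget and fertilizer. Non-binding: labor (20 unused).
Since labor is not tight, its dual is 0.
The binding rows give the dual system: 1·y_seed budget + 2·y_fertilizer = 22 and 6·y_seed budget + 1·y_fertilizer = 38.5.
→ y_seed budget = 5 and y_fertilizer = 8.5.
Shadow price of fertilizer = 8.5.

8.5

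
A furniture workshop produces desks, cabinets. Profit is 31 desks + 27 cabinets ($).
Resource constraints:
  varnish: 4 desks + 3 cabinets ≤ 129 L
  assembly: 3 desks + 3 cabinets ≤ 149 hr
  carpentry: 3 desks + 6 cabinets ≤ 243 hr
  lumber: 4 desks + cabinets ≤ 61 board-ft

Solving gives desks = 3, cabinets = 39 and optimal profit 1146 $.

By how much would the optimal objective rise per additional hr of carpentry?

1

Binding: varnish and carpentry. Non-binding: assembly (23 unused), lumber (10 unused).
By complementary slackness, y = 0 for the non-binding constraints.
From A_Bᵀ y = c: 4·y_varnish + 3·y_carpentry = 31; 3·y_varnish + 6·y_carpentry = 27.
→ y_varnish = 7 and y_carpentry = 1.
Shadow price of carpentry = 1.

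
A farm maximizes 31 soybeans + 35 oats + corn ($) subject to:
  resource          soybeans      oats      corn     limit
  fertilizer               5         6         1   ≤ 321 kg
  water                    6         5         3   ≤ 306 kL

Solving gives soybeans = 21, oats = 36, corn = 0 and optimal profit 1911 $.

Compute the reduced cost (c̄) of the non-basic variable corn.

At the optimum: fertilizer uses 321 of 321 (binding); water uses 306 of 306 (binding).
From A_Bᵀ y = c: 5·y_fertilizer + 6·y_water = 31; 6·y_fertilizer + 5·y_water = 35.
This yields shadow prices y_fertilizer = 5, y_water = 1.
Reduced cost of corn: c₃ − yᵀa₃ = 1 − (5·1 + 1·3) = 1 − 8 = -7.

-7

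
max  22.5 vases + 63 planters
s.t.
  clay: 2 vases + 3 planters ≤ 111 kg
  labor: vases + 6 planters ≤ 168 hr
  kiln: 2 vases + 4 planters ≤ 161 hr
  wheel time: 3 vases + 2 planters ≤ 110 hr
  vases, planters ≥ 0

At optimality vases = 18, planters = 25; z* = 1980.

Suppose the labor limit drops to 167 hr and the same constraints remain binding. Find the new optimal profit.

Binding: clay and labor. Non-binding: kiln (25 unused), wheel time (6 unused).
By complementary slackness, y = 0 for the non-binding constraints.
Dual feasibility on the basic columns requires 2·y_clay + 1·y_labor = 22.5, 3·y_clay + 6·y_labor = 63.
Solving: y_clay = 8, y_labor = 6.5.
Δz = y_labor·Δb = 6.5 × (-1) = -6.5, so new z* = 1980 − 6.5 = 1973.5.

1973.5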